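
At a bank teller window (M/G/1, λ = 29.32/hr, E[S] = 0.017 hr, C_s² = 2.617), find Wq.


ρ = λ·E[S] = 29.32·0.017 = 0.4984
E[S²] = E[S]²(1+C_s²) = 0.017²·(1+2.617) = 0.001045
Wq = λ·E[S²]/(2(1−ρ)) = 29.32·0.001045/(2·0.5016) = 0.03055 hr

Final: 0.03055 hr


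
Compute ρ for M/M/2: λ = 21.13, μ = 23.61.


ρ = λ/(cμ) = 21.13/(2·23.61) = 21.13/47.22 = 0.4475

Final: 0.4475


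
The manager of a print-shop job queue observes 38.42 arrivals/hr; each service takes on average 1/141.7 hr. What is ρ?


ρ = λ/μ = 38.42/141.7 = 0.2711

Final: 0.2711


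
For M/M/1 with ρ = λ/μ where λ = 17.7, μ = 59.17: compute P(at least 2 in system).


ρ = 17.7/59.17 = 0.2991
P(N ≥ n) = ρ^n = 0.2991^2 = 0.089484

Final: 0.089484


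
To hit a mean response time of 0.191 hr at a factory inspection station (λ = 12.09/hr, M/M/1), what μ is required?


W = 1/(μ−λ) ⇒ μ − λ = 1/W = 1/0.191 = 5.2356
μ = λ + 1/W = 12.09 + 5.2356 = 17.3256 per hr

Final: 17.3256 /hr


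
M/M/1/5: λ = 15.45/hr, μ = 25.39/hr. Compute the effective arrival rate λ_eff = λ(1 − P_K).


ρ = 0.6085; P_K = (1−ρ)ρ^5/(1−ρ^6) = 0.034410
λ_eff = λ(1 − P_K) = 15.45·(1 − 0.034410) = 15.45·0.965590 = 14.9184 /hr

Final: 14.9184 /hr


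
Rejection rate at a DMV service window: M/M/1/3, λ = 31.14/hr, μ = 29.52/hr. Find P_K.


ρ = λ/μ = 31.14/29.52 = 1.0549
P_K = (1−ρ)ρ^K/(1−ρ^(K+1)) = (-0.05488·1.173834)/(1 − 1.238252)
= -0.064418/-0.238252 = 0.270377

Final: 0.270377


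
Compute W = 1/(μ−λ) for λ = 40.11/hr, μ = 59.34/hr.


W = 1/(μ−λ) = 1/(59.34 − 40.11) = 1/19.23 = 0.05200 hr

Final: 0.05200 hr


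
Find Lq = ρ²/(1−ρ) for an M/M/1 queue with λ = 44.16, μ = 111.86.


ρ = 44.16/111.86 = 0.3948
Lq = ρ²/(1−ρ) = 0.1559/0.6052 = 0.2575

Final: 0.2575


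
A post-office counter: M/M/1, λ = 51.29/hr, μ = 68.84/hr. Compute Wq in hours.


ρ = 51.29/68.84 = 0.7451
Wq = ρ/(μ−λ) = 0.7451/(68.84 − 51.29) = 0.7451/17.55 = 0.04245 hr

Final: 0.04245 hr


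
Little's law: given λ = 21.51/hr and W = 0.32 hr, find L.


L = λW = 21.51·0.32 = 6.8832

Final: 6.8832


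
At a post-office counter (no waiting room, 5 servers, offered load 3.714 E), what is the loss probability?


B(c,a) = (a^c/c!) / Σ_{k=0}^{c} a^k/k!
a^5/5! = 5.888820
Σ terms (k=0..5): 1.00000 + 3.71400 + 6.89690 + 8.53836 + 7.92787 + 5.88882 = 33.965944
B = 5.888820/33.965944 = 0.173374

Final: 0.173374


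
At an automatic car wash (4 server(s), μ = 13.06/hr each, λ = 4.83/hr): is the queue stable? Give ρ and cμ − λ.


Total capacity cμ = 4·13.06 = 52.24/hr
ρ = λ/(cμ) = 4.83/52.24 = 0.09246
Stable ⇔ ρ < 1: YES
Spare capacity = cμ − λ = 52.24 − 4.83 = 47.41/hr

Final: ρ = 0.09246; stable; margin = 47.41/hr


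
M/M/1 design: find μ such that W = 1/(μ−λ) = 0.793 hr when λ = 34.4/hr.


W = 1/(μ−λ) ⇒ μ − λ = 1/W = 1/0.793 = 1.2610
μ = λ + 1/W = 34.4 + 1.2610 = 35.6610 per hr

Final: 35.6610 /hr


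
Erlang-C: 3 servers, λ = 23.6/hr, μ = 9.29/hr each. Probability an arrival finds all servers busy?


a = λ/μ = 2.5404; ρ = a/3 = 0.8468
P₀ = 0.040649 (from M/M/c formula)
C(c,a) = [a^c/(c!(1−ρ))]·P₀ = [16.39415/(6·0.1532)]·0.040649
= 17.83392·0.040649 = 0.724926

Final: 0.724926


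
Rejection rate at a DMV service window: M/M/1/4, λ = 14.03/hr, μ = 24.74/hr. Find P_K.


ρ = λ/μ = 14.03/24.74 = 0.5671
P_K = (1−ρ)ρ^K/(1−ρ^(K+1)) = (0.4329·0.103427)/(1 − 0.058653)
= 0.044774/0.941347 = 0.047563

Final: 0.047563


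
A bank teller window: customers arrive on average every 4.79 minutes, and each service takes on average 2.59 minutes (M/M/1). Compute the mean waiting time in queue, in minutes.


λ = 60/4.79 = 12.5261 /hr
μ = 60/2.59 = 23.1660 /hr
ρ = λ/μ = 12.5261/23.1660 = 0.5407
Wq = ρ/(μ−λ) = 0.5407/(23.1660−12.5261) = 0.05082 hr
In minutes: 0.05082·60 = 3.049 min

Final: 3.049 min


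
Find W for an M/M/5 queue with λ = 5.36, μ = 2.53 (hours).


a = 2.1186; ρ = 0.4237; P₀ = 0.118989
Lq = P₀·a^c·ρ/(c!(1−ρ)²) = 0.05399
Wq = Lq/λ = 0.05399/5.36 = 0.01007 hr
W = Wq + 1/μ = 0.01007 + 0.39526 = 0.40533 hr

Final: 0.40533 hr


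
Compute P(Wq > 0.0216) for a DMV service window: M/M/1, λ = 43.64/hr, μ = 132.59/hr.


ρ = 43.64/132.59 = 0.3291
P(Wq > t) = ρ·e^{−(μ−λ)t} = 0.3291·e^{−1.9213}
= 0.3291·0.146414 = 0.048190

Final: 0.048190


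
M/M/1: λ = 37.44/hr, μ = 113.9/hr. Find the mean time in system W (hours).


W = 1/(μ−λ) = 1/(113.9 − 37.44) = 1/76.46 = 0.01308 hr

Final: 0.01308 hr


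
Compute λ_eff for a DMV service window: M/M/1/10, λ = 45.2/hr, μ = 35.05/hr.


ρ = 1.2896; P_K = (1−ρ)ρ^10/(1−ρ^11) = 0.239135
λ_eff = λ(1 − P_K) = 45.2·(1 − 0.239135) = 45.2·0.760865 = 34.3911 /hr

Final: 34.3911 /hr


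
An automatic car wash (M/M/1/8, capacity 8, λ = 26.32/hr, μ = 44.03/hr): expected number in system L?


ρ = 26.32/44.03 = 0.5978
L = ρ[1 − (K+1)ρ^K + Kρ^(K+1)] / [(1−ρ)(1−ρ^(K+1))]
Numerator: 0.5978·(1 − 9·0.016304 + 8·0.009746) = 0.556667
Denominator: (0.4022)·(0.990254) = 0.398306
L = 0.556667/0.398306 = 1.3976

Final: 1.3976


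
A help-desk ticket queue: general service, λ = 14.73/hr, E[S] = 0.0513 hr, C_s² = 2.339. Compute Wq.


ρ = λ·E[S] = 14.73·0.0513 = 0.7556
E[S²] = E[S]²(1+C_s²) = 0.0513²·(1+2.339) = 0.008787
Wq = λ·E[S²]/(2(1−ρ)) = 14.73·0.008787/(2·0.2444) = 0.26486 hr

Final: 0.26486 hr


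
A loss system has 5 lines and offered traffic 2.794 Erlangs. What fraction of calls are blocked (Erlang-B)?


B(c,a) = (a^c/c!) / Σ_{k=0}^{c} a^k/k!
a^5/5! = 1.418897
Σ terms (k=0..5): 1.00000 + 2.79400 + 3.90322 + 3.63520 + 2.53919 + 1.41890 = 15.290497
B = 1.418897/15.290497 = 0.092796

Final: 0.092796


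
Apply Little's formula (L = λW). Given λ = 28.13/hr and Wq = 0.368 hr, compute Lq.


Lq = λWq = 28.13·0.368 = 10.3518

Final: 10.3518


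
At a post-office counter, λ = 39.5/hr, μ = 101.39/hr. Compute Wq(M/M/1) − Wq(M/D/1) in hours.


ρ = 39.5/101.39 = 0.3896
Wq(M/M/1) = ρ/(μ−λ) = 0.3896/61.89 = 0.006295 hr
Wq(M/D/1) = ρ/(2(μ−λ)) = 0.003147 hr
Savings = 0.006295 − 0.003147 = 0.003147 hr

Final: 0.003147 hr


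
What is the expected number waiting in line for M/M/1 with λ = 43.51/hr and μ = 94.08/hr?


ρ = 43.51/94.08 = 0.4625
Lq = ρ²/(1−ρ) = 0.2139/0.5375 = 0.3979

Final: 0.3979


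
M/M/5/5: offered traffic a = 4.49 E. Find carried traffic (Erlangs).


B(5,4.49) = 0.242160 (Erlang-B)
Carried load = a(1 − B) = 4.49·(1 − 0.242160) = 4.49·0.757840 = 3.4027 E

Final: 3.4027 Erlangs


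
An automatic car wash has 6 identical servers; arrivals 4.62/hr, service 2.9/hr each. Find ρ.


ρ = λ/(cμ) = 4.62/(6·2.9) = 4.62/17.40 = 0.2655

Final: 0.2655


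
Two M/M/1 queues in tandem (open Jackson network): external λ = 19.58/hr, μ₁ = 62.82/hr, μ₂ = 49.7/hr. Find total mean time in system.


Each node sees arrival rate λ = 19.58/hr (tandem ⇒ throughput preserved).
W₁ = 1/(μ₁−λ) = 1/(62.82−19.58) = 0.02313 hr
W₂ = 1/(μ₂−λ) = 1/(49.7−19.58) = 0.03320 hr
W_total = W₁ + W₂ = 0.02313 + 0.03320 = 0.05633 hr

Final: 0.05633 hr


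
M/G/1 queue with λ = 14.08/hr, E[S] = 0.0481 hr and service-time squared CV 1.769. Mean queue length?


ρ = λ·E[S] = 14.08·0.0481 = 0.6772
Lq = ρ²(1+C_s²)/(2(1−ρ)) = 0.4587·(1+1.769)/(2·0.3228)
= 0.4587·2.7690/0.6455 = 1.96752

Final: 1.96752


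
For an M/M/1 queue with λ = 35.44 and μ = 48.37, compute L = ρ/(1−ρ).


ρ = λ/μ = 35.44/48.37 = 0.7327
L = ρ/(1−ρ) = 0.7327/(1 − 0.7327) = 0.7327/0.2673 = 2.7409

Final: 2.7409


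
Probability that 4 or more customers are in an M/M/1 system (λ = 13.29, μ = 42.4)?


ρ = 13.29/42.4 = 0.3134
P(N ≥ n) = ρ^n = 0.3134^4 = 0.009652

Final: 0.009652


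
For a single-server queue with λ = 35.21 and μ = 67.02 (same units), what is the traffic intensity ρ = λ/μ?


ρ = λ/μ = 35.21/67.02 = 0.5254

Final: 0.5254


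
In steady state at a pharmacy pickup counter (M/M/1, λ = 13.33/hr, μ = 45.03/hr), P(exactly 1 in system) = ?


ρ = 13.33/45.03 = 0.2960
P_n = (1−ρ)·ρ^n = (1 − 0.2960)·0.2960^1 = 0.7040·0.296025 = 0.208394

Final: 0.208394


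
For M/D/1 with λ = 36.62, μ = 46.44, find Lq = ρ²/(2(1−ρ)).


ρ = 36.62/46.44 = 0.7885
M/D/1: Lq = ρ²/(2(1−ρ)) = 0.6218/(2·0.2115) = 1.47029

Final: 1.47029


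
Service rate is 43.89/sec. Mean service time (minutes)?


Mean service time = 1/μ = 1/43.89 second = 0.02278 second
In minutes: 0.02278 × 0.0166667 = 0.0003797 min

Final: 0.0003797 min


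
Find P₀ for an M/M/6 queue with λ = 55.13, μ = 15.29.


a = λ/μ = 55.13/15.29 = 3.6056; ρ = a/c = 0.6009
Σ_{k=0}^{5} a^k/k! (terms k=0..5) = 1.00000 + 3.60562 + 6.50026 + 7.81250 + 7.04224 + 5.07833 = 31.03897
Tail: a^6/(6!(1−ρ)) = 2197.26806/(720·0.3991) = 7.64733
P₀ = 1/(31.03897 + 7.64733) = 1/38.68629 = 0.025849

Final: 0.025849


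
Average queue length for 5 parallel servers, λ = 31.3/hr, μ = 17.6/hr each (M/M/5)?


a = λ/μ = 1.7784; ρ = a/5 = 0.3557
P₀ = 0.168234
Lq = P₀·a^c·ρ / (c!·(1−ρ)²) = 0.168234·17.78928·0.3557/(120·0.41515)
= 0.02137

Final: 0.02137


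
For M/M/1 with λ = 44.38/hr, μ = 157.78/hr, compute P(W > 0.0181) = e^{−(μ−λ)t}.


W ~ Exponential(μ−λ) for M/M/1.
μ − λ = 157.78 − 44.38 = 113.4000
P(W > t) = e^{−(μ−λ)t} = e^{−2.0525} = 0.128408

Final: 0.128408


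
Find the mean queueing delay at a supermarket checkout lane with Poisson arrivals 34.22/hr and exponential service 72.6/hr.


ρ = 34.22/72.6 = 0.4713
Wq = ρ/(μ−λ) = 0.4713/(72.6 − 34.22) = 0.4713/38.38 = 0.01228 hr

Final: 0.01228 hr


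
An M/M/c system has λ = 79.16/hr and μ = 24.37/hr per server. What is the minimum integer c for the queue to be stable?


Stability requires cμ > λ ⇔ c > λ/μ.
λ/μ = 79.16/24.37 = 3.2483
Minimum integer c = ⌊3.2483⌋ + 1 = 4
Check: 4·24.37 = 97.48 > 79.16, while 3·24.37 = 73.11 ≤ 79.16

Final: 4 servers


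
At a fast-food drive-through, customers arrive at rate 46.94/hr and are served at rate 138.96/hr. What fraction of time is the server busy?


ρ = λ/μ = 46.94/138.96 = 0.3378

Final: 0.3378


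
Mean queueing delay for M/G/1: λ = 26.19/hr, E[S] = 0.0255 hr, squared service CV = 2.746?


ρ = λ·E[S] = 26.19·0.0255 = 0.6678
E[S²] = E[S]²(1+C_s²) = 0.0255²·(1+2.746) = 0.002436
Wq = λ·E[S²]/(2(1−ρ)) = 26.19·0.002436/(2·0.3322) = 0.09603 hr

Final: 0.09603 hr


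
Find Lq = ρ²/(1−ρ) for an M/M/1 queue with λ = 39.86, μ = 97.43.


ρ = 39.86/97.43 = 0.4091
Lq = ρ²/(1−ρ) = 0.1674/0.5909 = 0.2833

Final: 0.2833


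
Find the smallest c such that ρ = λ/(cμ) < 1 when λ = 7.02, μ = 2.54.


Stability requires cμ > λ ⇔ c > λ/μ.
λ/μ = 7.02/2.54 = 2.7638
Minimum integer c = ⌊2.7638⌋ + 1 = 3
Check: 3·2.54 = 7.62 > 7.02, while 2·2.54 = 5.08 ≤ 7.02

Final: 3 servers


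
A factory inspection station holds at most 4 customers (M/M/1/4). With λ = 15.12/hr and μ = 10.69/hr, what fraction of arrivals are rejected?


ρ = λ/μ = 15.12/10.69 = 1.4144
P_K = (1−ρ)ρ^K/(1−ρ^(K+1)) = (-0.4144·4.002177)/(1 − 5.660704)
= -1.658526/-4.660704 = 0.355853

Final: 0.355853


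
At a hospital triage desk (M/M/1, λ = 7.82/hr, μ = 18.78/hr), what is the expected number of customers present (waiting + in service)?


ρ = λ/μ = 7.82/18.78 = 0.4164
L = ρ/(1−ρ) = 0.4164/(1 − 0.4164) = 0.4164/0.5836 = 0.7135

Final: 0.7135


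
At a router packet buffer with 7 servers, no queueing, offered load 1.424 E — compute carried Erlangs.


B(7,1.424) = 0.0005672 (Erlang-B)
Carried load = a(1 − B) = 1.424·(1 − 0.0005672) = 1.424·0.999433 = 1.4232 E

Final: 1.4232 Erlangs


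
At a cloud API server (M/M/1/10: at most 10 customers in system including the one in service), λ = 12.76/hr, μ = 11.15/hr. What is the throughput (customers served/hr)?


ρ = 1.1444; P_K = (1−ρ)ρ^10/(1−ρ^11) = 0.163189
λ_eff = λ(1 − P_K) = 12.76·(1 − 0.163189) = 12.76·0.836811 = 10.6777 /hr

Final: 10.6777 /hr


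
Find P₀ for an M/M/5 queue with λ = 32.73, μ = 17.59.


a = λ/μ = 32.73/17.59 = 1.8607; ρ = a/c = 0.3721
Σ_{k=0}^{4} a^k/k! (terms k=0..4) = 1.00000 + 1.86072 + 1.73113 + 1.07372 + 0.49947 = 6.16503
Tail: a^5/(5!(1−ρ)) = 22.30493/(120·0.6279) = 0.29605
P₀ = 1/(6.16503 + 0.29605) = 1/6.46108 = 0.154773

Final: 0.154773


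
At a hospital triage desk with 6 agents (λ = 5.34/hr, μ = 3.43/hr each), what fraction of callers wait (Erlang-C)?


a = λ/μ = 1.5569; ρ = a/6 = 0.2595
P₀ = 0.210732 (from M/M/c formula)
C(c,a) = [a^c/(c!(1−ρ))]·P₀ = [14.23911/(720·0.7405)]·0.210732
= 0.02671·0.210732 = 0.005628

Final: 0.005628


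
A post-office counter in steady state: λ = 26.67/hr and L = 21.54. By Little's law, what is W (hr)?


W = L/λ = 21.54/26.67 = 0.8076 hr

Final: 0.8076 hr


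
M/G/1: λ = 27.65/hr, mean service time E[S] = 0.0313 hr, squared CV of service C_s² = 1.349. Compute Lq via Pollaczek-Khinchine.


ρ = λ·E[S] = 27.65·0.0313 = 0.8654
Lq = ρ²(1+C_s²)/(2(1−ρ)) = 0.7490·(1+1.349)/(2·0.1346)
= 0.7490·2.3490/0.2691 = 6.53781

Final: 6.53781


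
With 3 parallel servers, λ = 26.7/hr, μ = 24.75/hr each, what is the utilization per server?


ρ = λ/(cμ) = 26.7/(3·24.75) = 26.7/74.25 = 0.3596

Final: 0.3596


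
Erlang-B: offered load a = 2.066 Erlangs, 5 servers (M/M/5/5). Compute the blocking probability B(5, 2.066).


B(c,a) = (a^c/c!) / Σ_{k=0}^{c} a^k/k!
a^5/5! = 0.313668
Σ terms (k=0..5): 1.00000 + 2.06600 + 2.13418 + 1.46974 + 0.75912 + 0.31367 = 7.742703
B = 0.313668/7.742703 = 0.040511

Final: 0.040511


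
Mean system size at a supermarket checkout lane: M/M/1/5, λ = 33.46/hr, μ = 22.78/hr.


ρ = 33.46/22.78 = 1.4688
L = ρ[1 − (K+1)ρ^K + Kρ^(K+1)] / [(1−ρ)(1−ρ^(K+1))]
Numerator: 1.4688·(1 − 6·6.836929 + 5·10.042303) = 14.967309
Denominator: (-0.4688)·(-9.042303) = 4.239324
L = 14.967309/4.239324 = 3.5306

Final: 3.5306


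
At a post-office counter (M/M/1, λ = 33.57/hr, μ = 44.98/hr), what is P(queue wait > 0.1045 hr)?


ρ = 33.57/44.98 = 0.7463
P(Wq > t) = ρ·e^{−(μ−λ)t} = 0.7463·e^{−1.1923}
= 0.7463·0.303509 = 0.226518

Final: 0.226518


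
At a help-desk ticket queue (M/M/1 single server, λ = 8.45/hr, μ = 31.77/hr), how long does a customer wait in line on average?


ρ = 8.45/31.77 = 0.2660
Wq = ρ/(μ−λ) = 0.2660/(31.77 − 8.45) = 0.2660/23.32 = 0.01141 hr

Final: 0.01141 hr


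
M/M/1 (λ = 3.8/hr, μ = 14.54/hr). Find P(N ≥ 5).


ρ = 3.8/14.54 = 0.2613
P(N ≥ n) = ρ^n = 0.2613^5 = 0.001219

Final: 0.001219


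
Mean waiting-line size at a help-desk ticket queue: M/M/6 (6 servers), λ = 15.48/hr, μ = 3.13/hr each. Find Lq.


a = λ/μ = 4.9457; ρ = a/6 = 0.8243
P₀ = 0.004912
Lq = P₀·a^c·ρ / (c!·(1−ρ)²) = 0.004912·14633.88753·0.8243/(720·0.03088)
= 2.66507

Final: 2.66507


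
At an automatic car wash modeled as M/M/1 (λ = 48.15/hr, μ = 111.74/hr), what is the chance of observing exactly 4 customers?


ρ = 48.15/111.74 = 0.4309
P_n = (1−ρ)·ρ^n = (1 − 0.4309)·0.4309^4 = 0.5691·0.034479 = 0.019621

Final: 0.019621


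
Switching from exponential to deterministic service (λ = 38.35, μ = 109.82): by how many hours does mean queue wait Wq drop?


ρ = 38.35/109.82 = 0.3492
Wq(M/M/1) = ρ/(μ−λ) = 0.3492/71.47 = 0.004886 hr
Wq(M/D/1) = ρ/(2(μ−λ)) = 0.002443 hr
Savings = 0.004886 − 0.002443 = 0.002443 hr

Final: 0.002443 hr


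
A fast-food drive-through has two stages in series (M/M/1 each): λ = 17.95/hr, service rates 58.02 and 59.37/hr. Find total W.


Each node sees arrival rate λ = 17.95/hr (tandem ⇒ throughput preserved).
W₁ = 1/(μ₁−λ) = 1/(58.02−17.95) = 0.02496 hr
W₂ = 1/(μ₂−λ) = 1/(59.37−17.95) = 0.02414 hr
W_total = W₁ + W₂ = 0.02496 + 0.02414 = 0.04910 hr

Final: 0.04910 hr


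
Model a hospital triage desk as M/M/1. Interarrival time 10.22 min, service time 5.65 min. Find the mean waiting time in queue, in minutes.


λ = 60/10.22 = 5.8708 /hr
μ = 60/5.65 = 10.6195 /hr
ρ = λ/μ = 5.8708/10.6195 = 0.5528
Wq = ρ/(μ−λ) = 0.5528/(10.6195−5.8708) = 0.11642 hr
In minutes: 0.11642·60 = 6.985 min

Final: 6.985 min


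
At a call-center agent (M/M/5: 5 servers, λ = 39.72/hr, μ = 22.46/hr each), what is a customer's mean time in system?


a = 1.7685; ρ = 0.3537; P₀ = 0.169934
Lq = P₀·a^c·ρ/(c!(1−ρ)²) = 0.02074
Wq = Lq/λ = 0.02074/39.72 = 0.0005222 hr
W = Wq + 1/μ = 0.0005222 + 0.04452 = 0.04505 hr

Final: 0.04505 hr


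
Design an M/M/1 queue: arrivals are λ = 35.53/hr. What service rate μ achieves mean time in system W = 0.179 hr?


W = 1/(μ−λ) ⇒ μ − λ = 1/W = 1/0.179 = 5.5866
μ = λ + 1/W = 35.53 + 5.5866 = 41.1166 per hr

Final: 41.1166 /hr


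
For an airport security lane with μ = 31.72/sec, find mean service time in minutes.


Mean service time = 1/μ = 1/31.72 second = 0.03153 second
In minutes: 0.03153 × 0.0166667 = 0.0005254 min

Final: 0.0005254 min


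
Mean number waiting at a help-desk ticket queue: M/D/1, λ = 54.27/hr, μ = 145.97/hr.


ρ = 54.27/145.97 = 0.3718
M/D/1: Lq = ρ²/(2(1−ρ)) = 0.1382/(2·0.6282) = 0.11002

Final: 0.11002


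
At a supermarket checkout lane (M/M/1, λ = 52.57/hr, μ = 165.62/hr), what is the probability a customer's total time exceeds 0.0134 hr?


W ~ Exponential(μ−λ) for M/M/1.
μ − λ = 165.62 − 52.57 = 113.0500
P(W > t) = e^{−(μ−λ)t} = e^{−1.5149} = 0.219837

Final: 0.219837


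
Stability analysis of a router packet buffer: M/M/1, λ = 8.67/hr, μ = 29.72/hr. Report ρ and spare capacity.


Total capacity cμ = 1·29.72 = 29.72/hr
ρ = λ/(cμ) = 8.67/29.72 = 0.2917
Stable ⇔ ρ < 1: YES
Spare capacity = cμ − λ = 29.72 − 8.67 = 21.05/hr

Final: ρ = 0.2917; stable; margin = 21.05/hr


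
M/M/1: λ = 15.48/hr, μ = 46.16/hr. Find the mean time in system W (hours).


W = 1/(μ−λ) = 1/(46.16 − 15.48) = 1/30.68 = 0.03259 hr

Final: 0.03259 hr


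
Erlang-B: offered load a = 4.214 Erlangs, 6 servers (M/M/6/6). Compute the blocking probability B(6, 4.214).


B(c,a) = (a^c/c!) / Σ_{k=0}^{c} a^k/k!
a^6/6! = 7.777405
Σ terms (k=0..6): 1.00000 + 4.21400 + 8.87890 + 12.47189 + 13.13914 + 11.07367 + 7.77740 = 58.554999
B = 7.777405/58.554999 = 0.132822

Final: 0.132822


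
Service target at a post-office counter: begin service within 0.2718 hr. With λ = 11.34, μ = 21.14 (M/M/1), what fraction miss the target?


ρ = 11.34/21.14 = 0.5364
P(Wq > t) = ρ·e^{−(μ−λ)t} = 0.5364·e^{−2.6636}
= 0.5364·0.069694 = 0.037386

Final: 0.037386


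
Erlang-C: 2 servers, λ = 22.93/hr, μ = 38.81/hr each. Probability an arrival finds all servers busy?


a = λ/μ = 0.5908; ρ = a/2 = 0.2954
P₀ = 0.543909 (from M/M/c formula)
C(c,a) = [a^c/(c!(1−ρ))]·P₀ = [0.34908/(2·0.7046)]·0.543909
= 0.24772·0.543909 = 0.134736

Final: 0.134736


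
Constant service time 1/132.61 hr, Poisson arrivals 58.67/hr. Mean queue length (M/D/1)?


ρ = 58.67/132.61 = 0.4424
M/D/1: Lq = ρ²/(2(1−ρ)) = 0.1957/(2·0.5576) = 0.17553

Final: 0.17553


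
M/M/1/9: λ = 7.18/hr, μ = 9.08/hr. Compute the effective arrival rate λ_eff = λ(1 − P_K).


ρ = 0.7907; P_K = (1−ρ)ρ^9/(1−ρ^10) = 0.027967
λ_eff = λ(1 − P_K) = 7.18·(1 − 0.027967) = 7.18·0.972033 = 6.9792 /hr

Final: 6.9792 /hr


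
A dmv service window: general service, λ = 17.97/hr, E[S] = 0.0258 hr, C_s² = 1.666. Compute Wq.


ρ = λ·E[S] = 17.97·0.0258 = 0.4636
E[S²] = E[S]²(1+C_s²) = 0.0258²·(1+1.666) = 0.001775
Wq = λ·E[S²]/(2(1−ρ)) = 17.97·0.001775/(2·0.5364) = 0.02973 hr

Final: 0.02973 hr


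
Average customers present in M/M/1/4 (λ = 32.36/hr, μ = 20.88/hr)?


ρ = 32.36/20.88 = 1.5498
L = ρ[1 − (K+1)ρ^K + Kρ^(K+1)] / [(1−ρ)(1−ρ^(K+1))]
Numerator: 1.5498·(1 − 5·5.769153 + 4·8.941082) = 12.272256
Denominator: (-0.5498)·(-7.941082) = 4.366074
L = 12.272256/4.366074 = 2.8108

Final: 2.8108


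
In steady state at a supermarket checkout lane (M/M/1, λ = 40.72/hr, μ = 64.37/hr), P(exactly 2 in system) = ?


ρ = 40.72/64.37 = 0.6326
P_n = (1−ρ)·ρ^n = (1 − 0.6326)·0.6326^2 = 0.3674·0.400174 = 0.147027

Final: 0.147027


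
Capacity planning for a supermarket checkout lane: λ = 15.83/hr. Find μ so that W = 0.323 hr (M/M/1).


W = 1/(μ−λ) ⇒ μ − λ = 1/W = 1/0.323 = 3.0960
μ = λ + 1/W = 15.83 + 3.0960 = 18.9260 per hr

Final: 18.9260 /hr


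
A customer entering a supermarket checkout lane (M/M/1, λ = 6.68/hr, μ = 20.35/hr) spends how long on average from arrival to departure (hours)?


W = 1/(μ−λ) = 1/(20.35 − 6.68) = 1/13.67 = 0.07315 hr

Final: 0.07315 hr


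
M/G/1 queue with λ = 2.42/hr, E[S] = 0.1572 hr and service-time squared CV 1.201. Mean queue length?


ρ = λ·E[S] = 2.42·0.1572 = 0.3804
Lq = ρ²(1+C_s²)/(2(1−ρ)) = 0.1447·(1+1.201)/(2·0.6196)
= 0.1447·2.2010/1.2392 = 0.25706

Final: 0.25706


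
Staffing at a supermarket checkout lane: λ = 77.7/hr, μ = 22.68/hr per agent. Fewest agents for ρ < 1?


Stability requires cμ > λ ⇔ c > λ/μ.
λ/μ = 77.7/22.68 = 3.4259
Minimum integer c = ⌊3.4259⌋ + 1 = 4
Check: 4·22.68 = 90.72 > 77.7, while 3·22.68 = 68.04 ≤ 77.7

Final: 4 servers


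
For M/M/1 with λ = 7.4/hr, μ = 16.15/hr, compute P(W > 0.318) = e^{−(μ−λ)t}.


W ~ Exponential(μ−λ) for M/M/1.
μ − λ = 16.15 − 7.4 = 8.7500
P(W > t) = e^{−(μ−λ)t} = e^{−2.7825} = 0.061884

Final: 0.061884


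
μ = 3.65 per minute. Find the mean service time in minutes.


Mean service time = 1/μ = 1/3.65 minute = 0.27397 minute
In minutes: 0.27397 × 1 = 0.2740 min

Final: 0.2740 min


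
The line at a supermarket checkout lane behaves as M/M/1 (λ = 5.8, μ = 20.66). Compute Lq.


ρ = 5.8/20.66 = 0.2807
Lq = ρ²/(1−ρ) = 0.07881/0.7193 = 0.1096

Final: 0.1096


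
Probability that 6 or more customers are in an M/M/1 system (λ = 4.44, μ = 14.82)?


ρ = 4.44/14.82 = 0.2996
P(N ≥ n) = ρ^n = 0.2996^6 = 0.0007231

Final: 0.0007231


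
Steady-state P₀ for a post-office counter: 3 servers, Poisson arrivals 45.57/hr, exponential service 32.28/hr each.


a = λ/μ = 45.57/32.28 = 1.4117; ρ = a/c = 0.4706
Σ_{k=0}^{2} a^k/k! (terms k=0..2) = 1.00000 + 1.41171 + 0.99646 = 3.40817
Tail: a^3/(3!(1−ρ)) = 2.81343/(6·0.5294) = 0.88568
P₀ = 1/(3.40817 + 0.88568) = 1/4.29385 = 0.232891

Final: 0.232891


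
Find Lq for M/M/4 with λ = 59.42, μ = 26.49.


a = λ/μ = 2.2431; ρ = a/4 = 0.5608
P₀ = 0.099586
Lq = P₀·a^c·ρ / (c!·(1−ρ)²) = 0.099586·25.31645·0.5608/(24·0.19292)
= 0.30536

Final: 0.30536


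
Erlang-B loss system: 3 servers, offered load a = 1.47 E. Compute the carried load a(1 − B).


B(3,1.47) = 0.129764 (Erlang-B)
Carried load = a(1 − B) = 1.47·(1 − 0.129764) = 1.47·0.870236 = 1.2792 E

Final: 1.2792 Erlangs


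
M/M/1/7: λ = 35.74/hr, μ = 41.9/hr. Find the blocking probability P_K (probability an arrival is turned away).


ρ = λ/μ = 35.74/41.9 = 0.8530
P_K = (1−ρ)ρ^K/(1−ρ^(K+1)) = (0.1470·0.328537)/(1 − 0.280236)
= 0.048300/0.719764 = 0.067106

Final: 0.067106


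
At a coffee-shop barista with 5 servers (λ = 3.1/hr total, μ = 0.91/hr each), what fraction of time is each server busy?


ρ = λ/(cμ) = 3.1/(5·0.91) = 3.1/4.55 = 0.6813

Final: 0.6813


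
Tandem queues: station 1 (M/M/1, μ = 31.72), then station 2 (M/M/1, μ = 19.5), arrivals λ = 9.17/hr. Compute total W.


Each node sees arrival rate λ = 9.17/hr (tandem ⇒ throughput preserved).
W₁ = 1/(μ₁−λ) = 1/(31.72−9.17) = 0.04435 hr
W₂ = 1/(μ₂−λ) = 1/(19.5−9.17) = 0.09681 hr
W_total = W₁ + W₂ = 0.04435 + 0.09681 = 0.14115 hr

Final: 0.14115 hr


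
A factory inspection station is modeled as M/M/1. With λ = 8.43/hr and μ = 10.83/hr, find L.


ρ = λ/μ = 8.43/10.83 = 0.7784
L = ρ/(1−ρ) = 0.7784/(1 − 0.7784) = 0.7784/0.2216 = 3.5125

Final: 3.5125


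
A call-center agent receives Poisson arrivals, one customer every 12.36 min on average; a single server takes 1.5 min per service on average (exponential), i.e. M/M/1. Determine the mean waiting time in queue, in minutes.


λ = 60/12.36 = 4.8544 /hr
μ = 60/1.5 = 40.0000 /hr
ρ = λ/μ = 4.8544/40.0000 = 0.1214
Wq = ρ/(μ−λ) = 0.1214/(40.0000−4.8544) = 0.003453 hr
In minutes: 0.003453·60 = 0.2072 min

Final: 0.2072 min


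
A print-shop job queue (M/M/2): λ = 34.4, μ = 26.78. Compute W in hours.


a = 1.2845; ρ = 0.6423; P₀ = 0.217826
Lq = P₀·a^c·ρ/(c!(1−ρ)²) = 0.90195
Wq = Lq/λ = 0.90195/34.4 = 0.02622 hr
W = Wq + 1/μ = 0.02622 + 0.03734 = 0.06356 hr

Final: 0.06356 hr


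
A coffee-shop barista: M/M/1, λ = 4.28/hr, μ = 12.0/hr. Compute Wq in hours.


ρ = 4.28/12.0 = 0.3567
Wq = ρ/(μ−λ) = 0.3567/(12.0 − 4.28) = 0.3567/7.72 = 0.04620 hr

Final: 0.04620 hr


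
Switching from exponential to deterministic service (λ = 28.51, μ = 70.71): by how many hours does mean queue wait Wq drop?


ρ = 28.51/70.71 = 0.4032
Wq(M/M/1) = ρ/(μ−λ) = 0.4032/42.20 = 0.009554 hr
Wq(M/D/1) = ρ/(2(μ−λ)) = 0.004777 hr
Savings = 0.009554 − 0.004777 = 0.004777 hr

Final: 0.004777 hr


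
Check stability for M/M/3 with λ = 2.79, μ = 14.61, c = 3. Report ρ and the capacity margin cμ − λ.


Total capacity cμ = 3·14.61 = 43.83/hr
ρ = λ/(cμ) = 2.79/43.83 = 0.06366
Stable ⇔ ρ < 1: YES
Spare capacity = cμ − λ = 43.83 − 2.79 = 41.04/hr

Final: ρ = 0.06366; stable; margin = 41.04/hr


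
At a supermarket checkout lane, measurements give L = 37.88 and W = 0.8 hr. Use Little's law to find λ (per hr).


λ = L/W = 37.88/0.8 = 47.3500 /hr

Final: 47.3500 /hr


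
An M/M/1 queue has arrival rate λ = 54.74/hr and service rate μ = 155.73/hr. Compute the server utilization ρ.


ρ = λ/μ = 54.74/155.73 = 0.3515

Final: 0.3515


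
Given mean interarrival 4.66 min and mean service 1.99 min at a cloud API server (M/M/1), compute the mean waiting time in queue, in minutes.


λ = 60/4.66 = 12.8755 /hr
μ = 60/1.99 = 30.1508 /hr
ρ = λ/μ = 12.8755/30.1508 = 0.4270
Wq = ρ/(μ−λ) = 0.4270/(30.1508−12.8755) = 0.02472 hr
In minutes: 0.02472·60 = 1.483 min

Final: 1.483 min


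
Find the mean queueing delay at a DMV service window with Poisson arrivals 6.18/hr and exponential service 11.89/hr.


ρ = 6.18/11.89 = 0.5198
Wq = ρ/(μ−λ) = 0.5198/(11.89 − 6.18) = 0.5198/5.71 = 0.09103 hr

Final: 0.09103 hr


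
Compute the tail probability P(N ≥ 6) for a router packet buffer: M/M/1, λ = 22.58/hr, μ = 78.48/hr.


ρ = 22.58/78.48 = 0.2877
P(N ≥ n) = ρ^n = 0.2877^6 = 0.0005673

Final: 0.0005673


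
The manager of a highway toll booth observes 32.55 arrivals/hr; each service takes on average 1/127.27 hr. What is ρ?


ρ = λ/μ = 32.55/127.27 = 0.2558

Final: 0.2558


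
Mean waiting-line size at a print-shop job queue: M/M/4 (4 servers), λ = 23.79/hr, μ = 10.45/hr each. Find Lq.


a = λ/μ = 2.2766; ρ = a/4 = 0.5691
P₀ = 0.095860
Lq = P₀·a^c·ρ / (c!·(1−ρ)²) = 0.095860·26.86041·0.5691/(24·0.18564)
= 0.32891

Final: 0.32891


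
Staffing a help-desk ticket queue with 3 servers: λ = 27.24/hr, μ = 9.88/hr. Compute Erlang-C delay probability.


a = λ/μ = 2.7571; ρ = a/3 = 0.9190
P₀ = 0.019725 (from M/M/c formula)
C(c,a) = [a^c/(c!(1−ρ))]·P₀ = [20.95803/(6·0.08097)]·0.019725
= 43.13861·0.019725 = 0.850920

Final: 0.850920


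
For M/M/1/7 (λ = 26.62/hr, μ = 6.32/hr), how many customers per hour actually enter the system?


ρ = 4.2120; P_K = (1−ρ)ρ^7/(1−ρ^8) = 0.762592
λ_eff = λ(1 − P_K) = 26.62·(1 − 0.762592) = 26.62·0.237408 = 6.3198 /hr

Final: 6.3198 /hr


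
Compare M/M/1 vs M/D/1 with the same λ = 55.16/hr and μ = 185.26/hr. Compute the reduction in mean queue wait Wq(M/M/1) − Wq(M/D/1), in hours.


ρ = 55.16/185.26 = 0.2977
Wq(M/M/1) = ρ/(μ−λ) = 0.2977/130.10 = 0.002289 hr
Wq(M/D/1) = ρ/(2(μ−λ)) = 0.001144 hr
Savings = 0.002289 − 0.001144 = 0.001144 hr

Final: 0.001144 hr


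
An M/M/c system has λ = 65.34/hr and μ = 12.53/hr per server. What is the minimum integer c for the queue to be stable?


Stability requires cμ > λ ⇔ c > λ/μ.
λ/μ = 65.34/12.53 = 5.2147
Minimum integer c = ⌊5.2147⌋ + 1 = 6
Check: 6·12.53 = 75.18 > 65.34, while 5·12.53 = 62.65 ≤ 65.34

Final: 6 servers


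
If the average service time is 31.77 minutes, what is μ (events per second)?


μ = 1/(service time) in consistent units.
1 second = 0.0166667 min, so μ = 0.0166667/31.77 = 0.0005246 per second

Final: 0.0005246 /sec


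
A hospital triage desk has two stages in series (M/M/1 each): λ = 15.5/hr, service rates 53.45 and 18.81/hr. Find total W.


Each node sees arrival rate λ = 15.5/hr (tandem ⇒ throughput preserved).
W₁ = 1/(μ₁−λ) = 1/(53.45−15.5) = 0.02635 hr
W₂ = 1/(μ₂−λ) = 1/(18.81−15.5) = 0.30211 hr
W_total = W₁ + W₂ = 0.02635 + 0.30211 = 0.32847 hr

Final: 0.32847 hr


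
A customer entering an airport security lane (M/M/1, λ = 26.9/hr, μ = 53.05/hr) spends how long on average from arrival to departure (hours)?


W = 1/(μ−λ) = 1/(53.05 − 26.9) = 1/26.15 = 0.03824 hr

Final: 0.03824 hr


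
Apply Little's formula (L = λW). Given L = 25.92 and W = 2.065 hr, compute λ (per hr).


λ = L/W = 25.92/2.065 = 12.5521 /hr

Final: 12.5521 /hr


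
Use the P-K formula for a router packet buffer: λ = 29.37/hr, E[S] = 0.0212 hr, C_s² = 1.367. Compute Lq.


ρ = λ·E[S] = 29.37·0.0212 = 0.6226
Lq = ρ²(1+C_s²)/(2(1−ρ)) = 0.3877·(1+1.367)/(2·0.3774)
= 0.3877·2.3670/0.7547 = 1.21590

Final: 1.21590


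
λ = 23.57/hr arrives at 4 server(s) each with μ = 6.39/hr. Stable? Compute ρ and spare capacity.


Total capacity cμ = 4·6.39 = 25.56/hr
ρ = λ/(cμ) = 23.57/25.56 = 0.9221
Stable ⇔ ρ < 1: YES
Spare capacity = cμ − λ = 25.56 − 23.57 = 1.99/hr

Final: ρ = 0.9221; stable; margin = 1.99/hr


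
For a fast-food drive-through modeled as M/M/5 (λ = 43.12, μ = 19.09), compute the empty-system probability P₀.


a = λ/μ = 43.12/19.09 = 2.2588; ρ = a/c = 0.4518
Σ_{k=0}^{4} a^k/k! (terms k=0..4) = 1.00000 + 2.25877 + 2.55103 + 1.92073 + 1.08463 = 8.81516
Tail: a^5/(5!(1−ρ)) = 58.79821/(120·0.5482) = 0.89373
P₀ = 1/(8.81516 + 0.89373) = 1/9.70890 = 0.102998

Final: 0.102998


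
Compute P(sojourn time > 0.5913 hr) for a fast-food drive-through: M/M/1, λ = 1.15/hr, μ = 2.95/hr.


W ~ Exponential(μ−λ) for M/M/1.
μ − λ = 2.95 − 1.15 = 1.8000
P(W > t) = e^{−(μ−λ)t} = e^{−1.0643} = 0.344955

Final: 0.344955


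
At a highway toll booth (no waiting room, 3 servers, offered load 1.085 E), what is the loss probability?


B(c,a) = (a^c/c!) / Σ_{k=0}^{c} a^k/k!
a^3/3! = 0.212882
Σ terms (k=0..3): 1.00000 + 1.08500 + 0.58861 + 0.21288 = 2.886494
B = 0.212882/2.886494 = 0.073751

Final: 0.073751


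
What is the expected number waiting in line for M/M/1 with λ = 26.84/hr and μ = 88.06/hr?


ρ = 26.84/88.06 = 0.3048
Lq = ρ²/(1−ρ) = 0.09290/0.6952 = 0.1336

Final: 0.1336


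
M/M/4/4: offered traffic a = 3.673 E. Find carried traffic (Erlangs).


B(4,3.673) = 0.278186 (Erlang-B)
Carried load = a(1 − B) = 3.673·(1 − 0.278186) = 3.673·0.721814 = 2.6512 E

Final: 2.6512 Erlangs


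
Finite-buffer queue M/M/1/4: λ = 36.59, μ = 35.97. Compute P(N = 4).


ρ = λ/μ = 36.59/35.97 = 1.0172
P_K = (1−ρ)ρ^K/(1−ρ^(K+1)) = (-0.01724·1.070750)/(1 − 1.089206)
= -0.018456/-0.089206 = 0.206894

Final: 0.206894


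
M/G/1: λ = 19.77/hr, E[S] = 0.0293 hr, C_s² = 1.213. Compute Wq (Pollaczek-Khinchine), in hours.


ρ = λ·E[S] = 19.77·0.0293 = 0.5793
E[S²] = E[S]²(1+C_s²) = 0.0293²·(1+1.213) = 0.001900
Wq = λ·E[S²]/(2(1−ρ)) = 19.77·0.001900/(2·0.4207) = 0.04464 hr

Final: 0.04464 hr


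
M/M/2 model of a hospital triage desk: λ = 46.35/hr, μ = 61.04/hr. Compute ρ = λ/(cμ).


ρ = λ/(cμ) = 46.35/(2·61.04) = 46.35/122.08 = 0.3797

Final: 0.3797


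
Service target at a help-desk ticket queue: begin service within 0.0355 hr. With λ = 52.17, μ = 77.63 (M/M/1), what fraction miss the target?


ρ = 52.17/77.63 = 0.6720
P(Wq > t) = ρ·e^{−(μ−λ)t} = 0.6720·e^{−0.9038}
= 0.6720·0.405015 = 0.272184

Final: 0.272184


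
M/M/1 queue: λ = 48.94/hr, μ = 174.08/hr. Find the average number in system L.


ρ = λ/μ = 48.94/174.08 = 0.2811
L = ρ/(1−ρ) = 0.2811/(1 − 0.2811) = 0.2811/0.7189 = 0.3911

Final: 0.3911


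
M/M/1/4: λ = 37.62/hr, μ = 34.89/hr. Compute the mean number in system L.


ρ = 37.62/34.89 = 1.0782
L = ρ[1 − (K+1)ρ^K + Kρ^(K+1)] / [(1−ρ)(1−ρ^(K+1))]
Numerator: 1.0782·(1 − 5·1.351672 + 4·1.457435) = 0.076964
Denominator: (-0.07825)·(-0.457435) = 0.035792
L = 0.076964/0.035792 = 2.1503

Final: 2.1503


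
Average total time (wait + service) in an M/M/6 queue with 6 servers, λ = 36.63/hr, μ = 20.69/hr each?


a = 1.7704; ρ = 0.2951; P₀ = 0.170142
Lq = P₀·a^c·ρ/(c!(1−ρ)²) = 0.004321
Wq = Lq/λ = 0.004321/36.63 = 0.0001180 hr
W = Wq + 1/μ = 0.0001180 + 0.04833 = 0.04845 hr

Final: 0.04845 hr


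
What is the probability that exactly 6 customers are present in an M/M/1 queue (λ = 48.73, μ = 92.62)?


ρ = 48.73/92.62 = 0.5261
P_n = (1−ρ)·ρ^n = (1 − 0.5261)·0.5261^6 = 0.4739·0.021210 = 0.010051

Final: 0.010051


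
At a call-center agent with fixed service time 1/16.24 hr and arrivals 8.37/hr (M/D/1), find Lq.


ρ = 8.37/16.24 = 0.5154
M/D/1: Lq = ρ²/(2(1−ρ)) = 0.2656/(2·0.4846) = 0.27407

Final: 0.27407


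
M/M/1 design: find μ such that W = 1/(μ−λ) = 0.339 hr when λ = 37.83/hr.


W = 1/(μ−λ) ⇒ μ − λ = 1/W = 1/0.339 = 2.9499
μ = λ + 1/W = 37.83 + 2.9499 = 40.7799 per hr

Final: 40.7799 /hr


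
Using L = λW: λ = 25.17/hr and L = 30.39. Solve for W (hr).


W = L/λ = 30.39/25.17 = 1.2074 hr

Final: 1.2074 hr


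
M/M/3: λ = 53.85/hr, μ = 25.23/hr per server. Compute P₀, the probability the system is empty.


a = λ/μ = 53.85/25.23 = 2.1344; ρ = a/c = 0.7115
Σ_{k=0}^{2} a^k/k! (terms k=0..2) = 1.00000 + 2.13436 + 2.27775 = 5.41212
Tail: a^3/(3!(1−ρ)) = 9.72311/(6·0.2885) = 5.61617
P₀ = 1/(5.41212 + 5.61617) = 1/11.02829 = 0.090676

Final: 0.090676


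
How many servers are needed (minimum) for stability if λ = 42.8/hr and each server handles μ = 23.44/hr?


Stability requires cμ > λ ⇔ c > λ/μ.
λ/μ = 42.8/23.44 = 1.8259
Minimum integer c = ⌊1.8259⌋ + 1 = 2
Check: 2·23.44 = 46.88 > 42.8, while 1·23.44 = 23.44 ≤ 42.8

Final: 2 servers


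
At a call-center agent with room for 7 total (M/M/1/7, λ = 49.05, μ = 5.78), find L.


ρ = 49.05/5.78 = 8.4862
L = ρ[1 − (K+1)ρ^K + Kρ^(K+1)] / [(1−ρ)(1−ρ^(K+1))]
Numerator: 8.4862·(1 − 8·3169408.461671 + 7·26896104.679063) = 1382543548.485552
Denominator: (-7.4862)·(-26896103.679063) = 201348513.182192
L = 1382543548.485552/201348513.182192 = 6.8664

Final: 6.8664


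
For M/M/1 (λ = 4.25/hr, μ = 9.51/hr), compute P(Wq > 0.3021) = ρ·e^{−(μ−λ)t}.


ρ = 4.25/9.51 = 0.4469
P(Wq > t) = ρ·e^{−(μ−λ)t} = 0.4469·e^{−1.5890}
= 0.4469·0.204120 = 0.091221

Final: 0.091221


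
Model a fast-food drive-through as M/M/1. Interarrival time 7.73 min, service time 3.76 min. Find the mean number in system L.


λ = 60/7.73 = 7.7620 /hr
μ = 60/3.76 = 15.9574 /hr
ρ = λ/μ = 7.7620/15.9574 = 0.4864
L = ρ/(1−ρ) = 0.4864/0.5136 = 0.9471

Final: 0.9471


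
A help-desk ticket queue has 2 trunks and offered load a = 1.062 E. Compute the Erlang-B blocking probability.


B(c,a) = (a^c/c!) / Σ_{k=0}^{c} a^k/k!
a^2/2! = 0.563922
Σ terms (k=0..2): 1.00000 + 1.06200 + 0.56392 = 2.625922
B = 0.563922/2.625922 = 0.214752

Final: 0.214752


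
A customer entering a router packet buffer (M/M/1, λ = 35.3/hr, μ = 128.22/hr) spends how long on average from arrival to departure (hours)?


W = 1/(μ−λ) = 1/(128.22 − 35.3) = 1/92.92 = 0.01076 hr

Final: 0.01076 hr


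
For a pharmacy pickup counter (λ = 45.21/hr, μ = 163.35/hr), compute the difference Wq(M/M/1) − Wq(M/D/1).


ρ = 45.21/163.35 = 0.2768
Wq(M/M/1) = ρ/(μ−λ) = 0.2768/118.14 = 0.002343 hr
Wq(M/D/1) = ρ/(2(μ−λ)) = 0.001171 hr
Savings = 0.002343 − 0.001171 = 0.001171 hr

Final: 0.001171 hr


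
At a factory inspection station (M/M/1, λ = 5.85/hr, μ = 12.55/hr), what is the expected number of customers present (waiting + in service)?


ρ = λ/μ = 5.85/12.55 = 0.4661
L = ρ/(1−ρ) = 0.4661/(1 − 0.4661) = 0.4661/0.5339 = 0.8731

Final: 0.8731


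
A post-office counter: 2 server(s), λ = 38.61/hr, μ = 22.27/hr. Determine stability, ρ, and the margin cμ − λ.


Total capacity cμ = 2·22.27 = 44.54/hr
ρ = λ/(cμ) = 38.61/44.54 = 0.8669
Stable ⇔ ρ < 1: YES
Spare capacity = cμ − λ = 44.54 − 38.61 = 5.93/hr

Final: ρ = 0.8669; stable; margin = 5.93/hr


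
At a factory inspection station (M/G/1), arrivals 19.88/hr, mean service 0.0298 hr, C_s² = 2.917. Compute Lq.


ρ = λ·E[S] = 19.88·0.0298 = 0.5924
Lq = ρ²(1+C_s²)/(2(1−ρ)) = 0.3510·(1+2.917)/(2·0.4076)
= 0.3510·3.9170/0.8152 = 1.68648

Final: 1.68648


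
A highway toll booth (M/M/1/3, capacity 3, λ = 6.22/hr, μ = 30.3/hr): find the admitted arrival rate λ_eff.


ρ = 0.2053; P_K = (1−ρ)ρ^3/(1−ρ^4) = 0.006887
λ_eff = λ(1 − P_K) = 6.22·(1 − 0.006887) = 6.22·0.993113 = 6.1772 /hr

Final: 6.1772 /hr


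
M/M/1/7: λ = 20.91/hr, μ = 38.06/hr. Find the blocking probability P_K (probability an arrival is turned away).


ρ = λ/μ = 20.91/38.06 = 0.5494
P_K = (1−ρ)ρ^K/(1−ρ^(K+1)) = (0.4506·0.015108)/(1 − 0.008300)
= 0.006808/0.991700 = 0.006865

Final: 0.006865


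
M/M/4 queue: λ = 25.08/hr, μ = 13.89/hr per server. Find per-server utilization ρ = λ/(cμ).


ρ = λ/(cμ) = 25.08/(4·13.89) = 25.08/55.56 = 0.4514

Final: 0.4514


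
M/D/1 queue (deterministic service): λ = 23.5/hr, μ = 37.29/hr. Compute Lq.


ρ = 23.5/37.29 = 0.6302
M/D/1: Lq = ρ²/(2(1−ρ)) = 0.3971/(2·0.3698) = 0.53697

Final: 0.53697


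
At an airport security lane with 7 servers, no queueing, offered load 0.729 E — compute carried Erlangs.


B(7,0.729) = 0.00001047 (Erlang-B)
Carried load = a(1 − B) = 0.729·(1 − 0.00001047) = 0.729·0.999990 = 0.7290 E

Final: 0.7290 Erlangs


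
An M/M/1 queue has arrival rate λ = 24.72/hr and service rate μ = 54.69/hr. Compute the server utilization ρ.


ρ = λ/μ = 24.72/54.69 = 0.4520

Final: 0.4520


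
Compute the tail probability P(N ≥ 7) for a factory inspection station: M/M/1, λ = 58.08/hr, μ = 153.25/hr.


ρ = 58.08/153.25 = 0.3790
P(N ≥ n) = ρ^n = 0.3790^7 = 0.001123

Final: 0.001123


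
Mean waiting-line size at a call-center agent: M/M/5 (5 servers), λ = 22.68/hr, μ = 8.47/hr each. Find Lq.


a = λ/μ = 2.6777; ρ = a/5 = 0.5355
P₀ = 0.066338
Lq = P₀·a^c·ρ / (c!·(1−ρ)²) = 0.066338·137.65697·0.5355/(120·0.21573)
= 0.18891

Final: 0.18891


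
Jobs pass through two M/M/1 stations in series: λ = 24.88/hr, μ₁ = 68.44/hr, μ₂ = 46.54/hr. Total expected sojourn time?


Each node sees arrival rate λ = 24.88/hr (tandem ⇒ throughput preserved).
W₁ = 1/(μ₁−λ) = 1/(68.44−24.88) = 0.02296 hr
W₂ = 1/(μ₂−λ) = 1/(46.54−24.88) = 0.04617 hr
W_total = W₁ + W₂ = 0.02296 + 0.04617 = 0.06912 hr

Final: 0.06912 hr
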